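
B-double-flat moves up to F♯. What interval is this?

The letter names run B→F, a span of 4 letter steps, so the interval is some kind of fifth.
Bbb to F# is 9 semitones. A perfect fifth is 7, so 9 makes it doubly augmented.

doubly augmented fifth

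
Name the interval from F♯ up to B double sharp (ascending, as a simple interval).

Counting letters F–G–A–B gives a fourth.
F#→B## = 7 semitones, 2 wider than the perfect fourth (5), so doubly augmented.

doubly augmented fourth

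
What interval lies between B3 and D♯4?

major third

The letter names run B→D, a span of 2 letter steps, so the interval is some kind of third.
B to D# is 4 semitones. A major third is 4, so 4 makes it major.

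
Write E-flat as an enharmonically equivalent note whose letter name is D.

Plain D sits 1 semitone below Eb, so on the letter D the same pitch needs a sharp: D#.

D#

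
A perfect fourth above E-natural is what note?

A fourth above E lands on the letter A.
A perfect fourth spans 5 semitones, so E moves to pitch class 9. On the letter A that is A.

A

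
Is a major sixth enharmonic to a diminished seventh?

A major sixth spans 9 semitones; a diminished seventh spans 9.
They are enharmonically equivalent.

Yes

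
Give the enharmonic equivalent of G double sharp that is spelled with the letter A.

G## is pitch class 9. The letter A alone is pitch class 9.
Pitch class 9 on A needs no accidental: A.

A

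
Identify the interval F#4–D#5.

major sixth

The letter names run F→D, a span of 5 letter steps, so the interval is some kind of sixth.
F# to D# is 9 semitones. A major sixth is 9, so 9 makes it major.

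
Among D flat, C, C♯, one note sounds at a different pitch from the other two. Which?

C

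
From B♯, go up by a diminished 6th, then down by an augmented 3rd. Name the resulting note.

Ebb

A diminished sixth up from B# is G (letter G, 7 semitones up).
An augmented third down from G is Ebb (letter E, 5 semitones down).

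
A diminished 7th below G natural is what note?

A#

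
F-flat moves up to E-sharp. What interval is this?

doubly augmented seventh

The letter names run F→E, a span of 6 letter steps, so the interval is some kind of seventh.
Fb to E# is 13 semitones. A major seventh is 11, so 13 makes it doubly augmented.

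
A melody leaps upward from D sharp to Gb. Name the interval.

The letter names run D→G, a span of 3 letter steps, so the interval is some kind of fourth.
D# to Gb is 3 semitones. A perfect fourth is 5, so 3 makes it doubly diminished.

doubly diminished fourth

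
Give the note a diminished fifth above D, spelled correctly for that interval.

Ab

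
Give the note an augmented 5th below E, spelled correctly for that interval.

Ab

E down a perfect fifth is A, so the target letter is A.
From E, an augmented fifth is 8 semitones down: Ab.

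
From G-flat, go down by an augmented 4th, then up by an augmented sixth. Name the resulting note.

Bb

An augmented fourth down from Gb is Dbb (letter D, 6 semitones down).
An augmented sixth up from Dbb is Bb (letter B, 10 semitones up).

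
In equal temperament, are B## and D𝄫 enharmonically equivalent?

Two spellings are enharmonically equivalent only if they share a pitch class.
Here B## → 1, Dbb → 0; 0 ≠ 1, so they are not.

No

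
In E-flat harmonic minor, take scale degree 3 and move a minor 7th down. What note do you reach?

Scale degree 3 of Eb harmonic minor is Gb.
A minor seventh (10 semitones) below Gb lands on the letter A, giving Ab.

Ab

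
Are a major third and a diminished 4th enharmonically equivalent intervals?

Yes

A major third spans 4 semitones; a diminished fourth spans 4.
They are enharmonically equivalent.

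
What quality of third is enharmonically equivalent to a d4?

major

A diminished fourth spans 4 semitones.
A third spanning 4 semitones is major (the major third is 4).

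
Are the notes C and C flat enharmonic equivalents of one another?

Two spellings are enharmonically equivalent only if they share a pitch class.
Here C → 0, Cb → 11; 0 ≠ 11, so they are not.

No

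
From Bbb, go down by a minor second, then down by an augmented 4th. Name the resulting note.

Ebb

A minor second down from Bbb is Ab (letter A, 1 semitone down).
An augmented fourth down from Ab is Ebb (letter E, 6 semitones down).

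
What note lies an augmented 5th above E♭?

B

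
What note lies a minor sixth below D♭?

F

D down a major sixth is F, so the target letter is F.
From Db, a minor sixth is 8 semitones down: F.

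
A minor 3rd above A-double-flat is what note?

Cbb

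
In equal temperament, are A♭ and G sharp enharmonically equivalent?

Ab is pitch class 8; G# is pitch class 8.
All spellings map to pitch class 8, so they are enharmonically equivalent.

Yes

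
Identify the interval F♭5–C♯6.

Counting letters F–G–A–B–C gives a fifth.
Fb→C# = 9 semitones, 2 wider than the perfect fifth (7), so doubly augmented.

doubly augmented fifth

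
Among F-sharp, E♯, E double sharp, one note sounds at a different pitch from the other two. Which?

In 12-tone equal temperament, enharmonic equivalents share a pitch class. F# is pitch class 6; E# is pitch class 5; E## is pitch class 6.
F# and E## share pitch class 6, while E# is pitch class 5.

E#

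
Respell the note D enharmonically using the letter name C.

D is pitch class 2. The letter C alone is pitch class 0.
To reach pitch class 2 from C requires an offset of +2 semitones, i.e. double sharp: C##.

C##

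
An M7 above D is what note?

C#

D up a major seventh is C#, so the target letter is C.
From D, a major seventh is 11 semitones up: C#.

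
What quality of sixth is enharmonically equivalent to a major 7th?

doubly augmented

A major seventh spans 11 semitones.
A sixth spanning 11 semitones is doubly augmented (the major sixth is 9).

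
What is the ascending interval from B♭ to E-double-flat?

diminished fourth

Counting letters B–C–D–E gives a fourth.
Bb→Ebb = 4 semitones, 1 narrower than the perfect fourth (5), so diminished.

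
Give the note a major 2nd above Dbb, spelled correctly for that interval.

D up a major second is E, so the target letter is E.
From Dbb, a major second is 2 semitones up: Ebb.

Ebb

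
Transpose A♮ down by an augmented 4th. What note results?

A down a perfect fourth is E, so the target letter is E.
From A, an augmented fourth is 6 semitones down: Eb.

Eb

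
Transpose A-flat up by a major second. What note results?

A second above A lands on the letter B.
A major second spans 2 semitones, so Ab moves to pitch class 10. On the letter B that is Bb.

Bb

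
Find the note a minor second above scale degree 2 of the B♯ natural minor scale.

D#

Scale degree 2 of B# natural minor is C##.
A minor second (1 semitone) above C## lands on the letter D, giving D#.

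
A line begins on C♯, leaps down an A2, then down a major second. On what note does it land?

Ab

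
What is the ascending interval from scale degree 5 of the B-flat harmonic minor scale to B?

Scale degree 5 of Bb harmonic minor is F.
F up to B: letters F→B make it a fourth; 6 semitones makes it augmented.

augmented fourth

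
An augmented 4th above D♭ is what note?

D up a perfect fourth is G, so the target letter is G.
From Db, an augmented fourth is 6 semitones up: G.

G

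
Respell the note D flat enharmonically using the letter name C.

C#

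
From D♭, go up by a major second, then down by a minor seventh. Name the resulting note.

F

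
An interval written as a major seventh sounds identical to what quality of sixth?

A major seventh spans 11 semitones.
A sixth spanning 11 semitones is doubly augmented (the major sixth is 9).

doubly augmented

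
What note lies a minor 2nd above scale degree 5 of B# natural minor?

G#

Scale degree 5 of B# natural minor is F##.
A minor second (1 semitone) above F## lands on the letter G, giving G#.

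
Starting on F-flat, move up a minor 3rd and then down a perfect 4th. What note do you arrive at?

A minor third up from Fb is Abb (letter A, 3 semitones up).
A perfect fourth down from Abb is Ebb (letter E, 5 semitones down).

Ebb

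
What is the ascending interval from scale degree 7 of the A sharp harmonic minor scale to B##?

major third

Scale degree 7 of A# harmonic minor is G##.
G## up to B##: letters G→B make it a third; 4 semitones makes it major.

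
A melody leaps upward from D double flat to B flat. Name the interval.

The letter names run D→B, a span of 5 letter steps, so the interval is some kind of sixth.
Dbb to Bb is 10 semitones. A major sixth is 9, so 10 makes it augmented.

augmented sixth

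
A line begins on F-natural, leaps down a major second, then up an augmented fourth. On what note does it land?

A

A major second down from F is Eb (letter E, 2 semitones down).
An augmented fourth up from Eb is A (letter A, 6 semitones up).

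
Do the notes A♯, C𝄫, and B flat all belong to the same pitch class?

A# = pitch class 10 and Cbb = pitch class 10 and Bb = pitch class 10 — the same pitch class, so they are enharmonic equivalents.

Yes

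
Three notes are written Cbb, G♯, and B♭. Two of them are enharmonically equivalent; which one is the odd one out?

G#

In 12-tone equal temperament, enharmonic equivalents share a pitch class. Cbb is pitch class 10; G# is pitch class 8; Bb is pitch class 10.
Cbb and Bb share pitch class 10, while G# is pitch class 8.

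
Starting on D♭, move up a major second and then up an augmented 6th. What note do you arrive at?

A major second up from Db is Eb (letter E, 2 semitones up).
An augmented sixth up from Eb is C# (letter C, 10 semitones up).

C#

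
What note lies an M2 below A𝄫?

Gbb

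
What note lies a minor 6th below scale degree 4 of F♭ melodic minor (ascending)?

Db

Scale degree 4 of Fb melodic minor (ascending) is Bbb.
A minor sixth (8 semitones) below Bbb lands on the letter D, giving Db.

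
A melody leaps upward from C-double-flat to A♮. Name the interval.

Counting letters C–D–E–F–G–A gives a sixth.
Cbb→A = 11 semitones, 2 wider than the major sixth (9), so doubly augmented.

doubly augmented sixth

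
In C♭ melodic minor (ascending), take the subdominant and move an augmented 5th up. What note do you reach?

C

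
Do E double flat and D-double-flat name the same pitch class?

Two spellings are enharmonically equivalent only if they share a pitch class.
Here Ebb → 2, Dbb → 0; 0 ≠ 2, so they are not.

No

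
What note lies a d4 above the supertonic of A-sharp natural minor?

The supertonic of A# natural minor is B#.
A diminished fourth (4 semitones) above B# lands on the letter E, giving E.

E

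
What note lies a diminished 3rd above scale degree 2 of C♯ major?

Scale degree 2 of C# major is D#.
A diminished third (2 semitones) above D# lands on the letter F, giving F.

F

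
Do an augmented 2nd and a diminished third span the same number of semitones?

No

An augmented second spans 3 semitones; a diminished third spans 2.
The spans differ, so they are not enharmonic equivalents.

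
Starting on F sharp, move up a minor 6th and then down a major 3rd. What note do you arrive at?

A minor sixth up from F# is D (letter D, 8 semitones up).
A major third down from D is Bb (letter B, 4 semitones down).

Bb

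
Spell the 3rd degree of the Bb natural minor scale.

Db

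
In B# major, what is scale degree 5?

F##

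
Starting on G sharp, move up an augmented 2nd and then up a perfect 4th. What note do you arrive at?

D##

An augmented second up from G# is A## (letter A, 3 semitones up).
A perfect fourth up from A## is D## (letter D, 5 semitones up).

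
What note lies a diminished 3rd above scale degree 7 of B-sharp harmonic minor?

Scale degree 7 of B# harmonic minor is A##.
A diminished third (2 semitones) above A## lands on the letter C, giving C#.

C#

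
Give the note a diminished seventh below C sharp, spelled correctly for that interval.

D##

C down a major seventh is Db, so the target letter is D.
From C#, a diminished seventh is 9 semitones down: D##.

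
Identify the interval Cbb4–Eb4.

augmented third

The letter names run C→E, a span of 2 letter steps, so the interval is some kind of third.
Cbb to Eb is 5 semitones. A major third is 4, so 5 makes it augmented.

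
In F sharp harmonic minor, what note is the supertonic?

The F# harmonic minor scale runs F# G# A B C# D E#.
Degree 2 is G#.

G#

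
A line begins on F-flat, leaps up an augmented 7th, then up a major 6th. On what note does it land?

C#

An augmented seventh up from Fb is E (letter E, 12 semitones up).
A major sixth up from E is C# (letter C, 9 semitones up).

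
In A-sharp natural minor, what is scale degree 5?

E#

The A# natural minor scale runs A# B# C# D# E# F# G#.
Degree 5 is E#.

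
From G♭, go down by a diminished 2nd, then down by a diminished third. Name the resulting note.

A diminished second down from Gb is F# (letter F, 0 semitones down).
A diminished third down from F# is D## (letter D, 2 semitones down).

D##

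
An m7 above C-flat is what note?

C up a major seventh is B, so the target letter is B.
From Cb, a minor seventh is 10 semitones up: Bbb.

Bbb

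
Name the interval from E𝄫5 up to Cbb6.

minor sixth

The letter names run E→C, a span of 5 letter steps, so the interval is some kind of sixth.
Ebb to Cbb is 8 semitones. A major sixth is 9, so 8 makes it minor.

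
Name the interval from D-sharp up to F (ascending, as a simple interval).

diminished third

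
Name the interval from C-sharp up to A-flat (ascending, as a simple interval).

diminished sixth

The letter names run C→A, a span of 5 letter steps, so the interval is some kind of sixth.
C# to Ab is 7 semitones. A major sixth is 9, so 7 makes it diminished.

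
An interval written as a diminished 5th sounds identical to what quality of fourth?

augmented

A diminished fifth spans 6 semitones.
A fourth spanning 6 semitones is augmented (the perfect fourth is 5).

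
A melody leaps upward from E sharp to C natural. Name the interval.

Counting letters E–F–G–A–B–C gives a sixth.
E#→C = 7 semitones, 2 narrower than the major sixth (9), so diminished.

diminished sixth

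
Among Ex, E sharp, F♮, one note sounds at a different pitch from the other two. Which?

E##

In 12-tone equal temperament, enharmonic equivalents share a pitch class. E## is pitch class 6; E# is pitch class 5; F is pitch class 5.
E# and F share pitch class 5, while E## is pitch class 6.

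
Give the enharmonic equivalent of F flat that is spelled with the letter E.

E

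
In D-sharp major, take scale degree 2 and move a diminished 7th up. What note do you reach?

Scale degree 2 of D# major is E#.
A diminished seventh (9 semitones) above E# lands on the letter D, giving D.

D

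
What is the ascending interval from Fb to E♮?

The letter names run F→E, a span of 6 letter steps, so the interval is some kind of seventh.
Fb to E is 12 semitones. A major seventh is 11, so 12 makes it augmented.

augmented seventh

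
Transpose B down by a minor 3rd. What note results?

G#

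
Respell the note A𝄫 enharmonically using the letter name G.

G

Abb is pitch class 7. The letter G alone is pitch class 7.
Pitch class 7 on G needs no accidental: G.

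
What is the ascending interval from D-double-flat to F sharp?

doubly augmented third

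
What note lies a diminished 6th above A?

A up a major sixth is F#, so the target letter is F.
From A, a diminished sixth is 7 semitones up: Fb.

Fb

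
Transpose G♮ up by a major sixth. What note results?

E

A sixth above G lands on the letter E.
A major sixth spans 9 semitones, so G moves to pitch class 4. On the letter E that is E.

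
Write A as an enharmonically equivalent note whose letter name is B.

Bbb

A is pitch class 9. The letter B alone is pitch class 11.
To reach pitch class 9 from B requires an offset of -2 semitones, i.e. double flat: Bbb.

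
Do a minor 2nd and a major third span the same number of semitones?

A minor second spans 1 semitone; a major third spans 4.
The spans differ, so they are not enharmonic equivalents.

No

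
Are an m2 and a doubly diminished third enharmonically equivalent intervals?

A minor second spans 1 semitone; a doubly diminished third spans 1.
They are enharmonically equivalent.

Yes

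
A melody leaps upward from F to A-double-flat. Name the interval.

diminished third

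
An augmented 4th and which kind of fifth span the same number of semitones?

An augmented fourth spans 6 semitones.
A fifth spanning 6 semitones is diminished (the perfect fifth is 7).

diminished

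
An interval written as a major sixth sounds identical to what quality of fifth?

doubly augmented

A major sixth spans 9 semitones.
A fifth spanning 9 semitones is doubly augmented (the perfect fifth is 7).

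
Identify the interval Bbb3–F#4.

Counting letters B–C–D–E–F gives a fifth.
Bbb→F# = 9 semitones, 2 wider than the perfect fifth (7), so doubly augmented.

doubly augmented fifth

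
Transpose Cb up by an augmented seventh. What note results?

B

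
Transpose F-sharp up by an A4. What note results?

B#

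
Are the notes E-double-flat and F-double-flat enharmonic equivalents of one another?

No

Ebb is pitch class 2; Fbb is pitch class 3.
The pitch classes differ (2 vs. 3), so they are not enharmonic equivalents.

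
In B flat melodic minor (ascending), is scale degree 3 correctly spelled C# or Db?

Each scale degree takes a distinct letter name. Degree 3 of a scale on B must use the letter D.
Db and C# are enharmonically the same pitch, but only Db uses the letter D, so it is the correct spelling here.

Db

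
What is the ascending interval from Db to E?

augmented second

Counting letters D–E gives a second.
Db→E = 3 semitones, 1 wider than the major second (2), so augmented.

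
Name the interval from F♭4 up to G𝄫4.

Counting letters F–G gives a second.
Fb→Gbb = 1 semitone, 1 narrower than the major second (2), so minor.

minor second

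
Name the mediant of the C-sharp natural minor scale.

E

The C# natural minor scale runs C# D# E F# G# A B.
Degree 3 is E.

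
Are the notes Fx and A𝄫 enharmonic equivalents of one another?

F## is pitch class 7; Abb is pitch class 7.
All spellings map to pitch class 7, so they are enharmonically equivalent.

Yes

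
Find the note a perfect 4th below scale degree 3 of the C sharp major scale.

Scale degree 3 of C# major is E#.
A perfect fourth (5 semitones) below E# lands on the letter B, giving B#.

B#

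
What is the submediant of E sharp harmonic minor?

Degree 6 takes the letter 5 steps above E, which is C.
In harmonic minor, degree 6 sits 8 semitones above the tonic. E# + 8 semitones is pitch class 1, spelled on C as C#.

C#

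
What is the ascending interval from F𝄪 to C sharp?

diminished fifth

The letter names run F→C, a span of 4 letter steps, so the interval is some kind of fifth.
F## to C# is 6 semitones. A perfect fifth is 7, so 6 makes it diminished.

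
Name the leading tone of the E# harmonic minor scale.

D##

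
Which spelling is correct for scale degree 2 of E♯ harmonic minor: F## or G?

F##

Each scale degree takes a distinct letter name. Degree 2 of a scale on E must use the letter F.
F## and G are enharmonically the same pitch, but only F## uses the letter F, so it is the correct spelling here.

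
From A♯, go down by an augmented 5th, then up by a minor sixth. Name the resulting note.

Bb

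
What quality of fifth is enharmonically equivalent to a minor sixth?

A minor sixth spans 8 semitones.
A fifth spanning 8 semitones is augmented (the perfect fifth is 7).

augmented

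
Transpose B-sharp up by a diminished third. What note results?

D

B up a major third is D#, so the target letter is D.
From B#, a diminished third is 2 semitones up: D.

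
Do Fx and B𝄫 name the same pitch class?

No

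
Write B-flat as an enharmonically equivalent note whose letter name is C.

Cbb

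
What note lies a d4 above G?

Cb

G up a perfect fourth is C, so the target letter is C.
From G, a diminished fourth is 4 semitones up: Cb.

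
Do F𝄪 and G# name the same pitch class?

No

Two spellings are enharmonically equivalent only if they share a pitch class.
Here F## → 7, G# → 8; 7 ≠ 8, so they are not.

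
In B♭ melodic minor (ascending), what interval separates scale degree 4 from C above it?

Scale degree 4 of Bb melodic minor (ascending) is Eb.
Eb up to C: letters E→C make it a sixth; 9 semitones makes it major.

major sixth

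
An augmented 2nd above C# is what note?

D##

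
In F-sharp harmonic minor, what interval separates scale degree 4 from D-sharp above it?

major third

Scale degree 4 of F# harmonic minor is B.
B up to D#: letters B→D make it a third; 4 semitones makes it major.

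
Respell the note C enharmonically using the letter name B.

B#

Plain B sits 1 semitone below C, so on the letter B the same pitch needs a sharp: B#.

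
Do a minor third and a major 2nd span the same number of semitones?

No

A minor third spans 3 semitones; a major second spans 2.
The spans differ, so they are not enharmonic equivalents.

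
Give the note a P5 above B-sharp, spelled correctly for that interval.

F##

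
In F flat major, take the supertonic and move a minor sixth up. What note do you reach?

The supertonic of Fb major is Gb.
A minor sixth (8 semitones) above Gb lands on the letter E, giving Ebb.

Ebb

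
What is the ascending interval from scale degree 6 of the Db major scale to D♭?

Scale degree 6 of Db major is Bb.
Bb up to Db: letters B→D make it a third; 3 semitones makes it minor.

minor third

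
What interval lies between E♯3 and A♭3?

doubly diminished fourth

Counting letters E–F–G–A gives a fourth.
E#→Ab = 3 semitones, 2 narrower than the perfect fourth (5), so doubly diminished.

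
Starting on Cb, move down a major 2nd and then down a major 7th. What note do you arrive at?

Cbb

A major second down from Cb is Bbb (letter B, 2 semitones down).
A major seventh down from Bbb is Cbb (letter C, 11 semitones down).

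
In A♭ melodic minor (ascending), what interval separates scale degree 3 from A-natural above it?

augmented sixth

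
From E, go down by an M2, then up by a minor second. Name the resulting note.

A major second down from E is D (letter D, 2 semitones down).
A minor second up from D is Eb (letter E, 1 semitone up).

Eb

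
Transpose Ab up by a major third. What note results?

C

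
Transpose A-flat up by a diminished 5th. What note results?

Ebb

A up a perfect fifth is E, so the target letter is E.
From Ab, a diminished fifth is 6 semitones up: Ebb.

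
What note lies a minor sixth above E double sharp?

E up a major sixth is C#, so the target letter is C.
From E##, a minor sixth is 8 semitones up: C##.

C##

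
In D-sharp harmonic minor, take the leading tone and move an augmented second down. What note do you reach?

B

The leading tone of D# harmonic minor is C##.
An augmented second (3 semitones) below C## lands on the letter B, giving B.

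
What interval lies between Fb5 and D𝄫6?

The letter names run F→D, a span of 5 letter steps, so the interval is some kind of sixth.
Fb to Dbb is 8 semitones. A major sixth is 9, so 8 makes it minor.

minor sixth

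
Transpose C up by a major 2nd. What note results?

D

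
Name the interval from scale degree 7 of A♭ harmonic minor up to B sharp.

augmented third

Scale degree 7 of Ab harmonic minor is G.
G up to B#: letters G→B make it a third; 5 semitones makes it augmented.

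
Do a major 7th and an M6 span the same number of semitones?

No

A major seventh spans 11 semitones; a major sixth spans 9.
The spans differ, so they are not enharmonic equivalents.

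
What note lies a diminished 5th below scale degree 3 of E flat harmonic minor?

C

Scale degree 3 of Eb harmonic minor is Gb.
A diminished fifth (6 semitones) below Gb lands on the letter C, giving C.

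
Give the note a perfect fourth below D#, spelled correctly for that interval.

A#

D down a perfect fourth is A, so the target letter is A.
From D#, a perfect fourth is 5 semitones down: A#.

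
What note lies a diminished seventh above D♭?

D up a major seventh is C#, so the target letter is C.
From Db, a diminished seventh is 9 semitones up: Cbb.

Cbb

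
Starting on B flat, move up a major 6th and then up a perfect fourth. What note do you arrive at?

A major sixth up from Bb is G (letter G, 9 semitones up).
A perfect fourth up from G is C (letter C, 5 semitones up).

C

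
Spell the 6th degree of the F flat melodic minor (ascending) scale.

Db

The Fb melodic minor (ascending) scale runs Fb Gb Abb Bbb Cb Db Eb.
Degree 6 is Db.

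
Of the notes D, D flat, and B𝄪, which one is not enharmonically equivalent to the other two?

In 12-tone equal temperament, enharmonic equivalents share a pitch class. D is pitch class 2; Db is pitch class 1; B## is pitch class 1.
Db and B## share pitch class 1, while D is pitch class 2.

D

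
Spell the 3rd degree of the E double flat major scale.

Degree 3 takes the letter 2 steps above E, which is G.
In major, degree 3 sits 4 semitones above the tonic. Ebb + 4 semitones is pitch class 6, spelled on G as Gb.

Gb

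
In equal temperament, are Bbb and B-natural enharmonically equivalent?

No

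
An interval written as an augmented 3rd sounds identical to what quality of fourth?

perfect

An augmented third spans 5 semitones.
A fourth spanning 5 semitones is perfect (the perfect fourth is 5).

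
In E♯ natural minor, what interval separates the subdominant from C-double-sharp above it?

major third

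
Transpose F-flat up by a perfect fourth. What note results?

A fourth above F lands on the letter B.
A perfect fourth spans 5 semitones, so Fb moves to pitch class 9. On the letter B that is Bbb.

Bbb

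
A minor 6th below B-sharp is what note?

D##

A sixth below B lands on the letter D.
A minor sixth spans 8 semitones, so B# moves to pitch class 4. On the letter D that is D##.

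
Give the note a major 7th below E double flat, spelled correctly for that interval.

Fbb

E down a major seventh is F, so the target letter is F.
From Ebb, a major seventh is 11 semitones down: Fbb.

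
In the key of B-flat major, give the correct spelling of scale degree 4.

Eb

The Bb major scale runs Bb C D Eb F G A.
Degree 4 is Eb.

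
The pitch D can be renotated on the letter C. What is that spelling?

C##

Plain C sits 2 semitones below D, so on the letter C the same pitch needs a double sharp: C##.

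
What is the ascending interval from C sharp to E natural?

minor third

Counting letters C–D–E gives a third.
C#→E = 3 semitones, 1 narrower than the major third (4), so minor.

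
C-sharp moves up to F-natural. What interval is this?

diminished fourth

Counting letters C–D–E–F gives a fourth.
C#→F = 4 semitones, 1 narrower than the perfect fourth (5), so diminished.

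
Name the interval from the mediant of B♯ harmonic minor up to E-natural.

minor second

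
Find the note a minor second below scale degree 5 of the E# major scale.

A##

Scale degree 5 of E# major is B#.
A minor second (1 semitone) below B# lands on the letter A, giving A##.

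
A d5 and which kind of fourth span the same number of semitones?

A diminished fifth spans 6 semitones.
A fourth spanning 6 semitones is augmented (the perfect fourth is 5).

augmented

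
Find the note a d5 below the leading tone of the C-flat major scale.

E

The leading tone of Cb major is Bb.
A diminished fifth (6 semitones) below Bb lands on the letter E, giving E.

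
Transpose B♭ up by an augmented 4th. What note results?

B up a perfect fourth is E, so the target letter is E.
From Bb, an augmented fourth is 6 semitones up: E.

E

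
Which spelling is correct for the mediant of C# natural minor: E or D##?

E

Each scale degree takes a distinct letter name. Degree 3 of a scale on C must use the letter E.
E and D## are enharmonically the same pitch, but only E uses the letter E, so it is the correct spelling here.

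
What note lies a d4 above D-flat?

D up a perfect fourth is G, so the target letter is G.
From Db, a diminished fourth is 4 semitones up: Gbb.

Gbb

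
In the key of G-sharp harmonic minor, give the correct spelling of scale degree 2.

A#

Degree 2 takes the letter 1 step above G, which is A.
In harmonic minor, degree 2 sits 2 semitones above the tonic. G# + 2 semitones is pitch class 10, spelled on A as A#.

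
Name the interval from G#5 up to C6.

diminished fourth

Counting letters G–A–B–C gives a fourth.
G#→C = 4 semitones, 1 narrower than the perfect fourth (5), so diminished.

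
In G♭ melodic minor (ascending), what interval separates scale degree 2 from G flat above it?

Scale degree 2 of Gb melodic minor (ascending) is Ab.
Ab up to Gb: letters A→G make it a seventh; 10 semitones makes it minor.

minor seventh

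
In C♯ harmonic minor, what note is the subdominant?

F#

The C# harmonic minor scale runs C# D# E F# G# A B#.
Degree 4 is F#.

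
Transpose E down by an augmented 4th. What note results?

Bb

E down a perfect fourth is B, so the target letter is B.
From E, an augmented fourth is 6 semitones down: Bb.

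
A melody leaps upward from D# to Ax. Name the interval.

The letter names run D→A, a span of 4 letter steps, so the interval is some kind of fifth.
D# to A## is 8 semitones. A perfect fifth is 7, so 8 makes it augmented.

augmented fifth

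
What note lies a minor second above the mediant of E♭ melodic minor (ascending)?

Abb

The mediant of Eb melodic minor (ascending) is Gb.
A minor second (1 semitone) above Gb lands on the letter A, giving Abb.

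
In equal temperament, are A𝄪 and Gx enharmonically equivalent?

No

Two spellings are enharmonically equivalent only if they share a pitch class.
Here A## → 11, G## → 9; 9 ≠ 11, so they are not.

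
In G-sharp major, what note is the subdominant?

The G# major scale runs G# A# B# C# D# E# F##.
Degree 4 is C#.

C#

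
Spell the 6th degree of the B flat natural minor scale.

Gb

The Bb natural minor scale runs Bb C Db Eb F Gb Ab.
Degree 6 is Gb.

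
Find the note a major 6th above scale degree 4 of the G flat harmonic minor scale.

Ab

Scale degree 4 of Gb harmonic minor is Cb.
A major sixth (9 semitones) above Cb lands on the letter A, giving Ab.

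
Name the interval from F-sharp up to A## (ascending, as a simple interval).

The letter names run F→A, a span of 2 letter steps, so the interval is some kind of third.
F# to A## is 5 semitones. A major third is 4, so 5 makes it augmented.

augmented third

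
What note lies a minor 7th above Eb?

Db

E up a major seventh is D#, so the target letter is D.
From Eb, a minor seventh is 10 semitones up: Db.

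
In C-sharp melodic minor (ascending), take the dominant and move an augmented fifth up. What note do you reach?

The dominant of C# melodic minor (ascending) is G#.
An augmented fifth (8 semitones) above G# lands on the letter D, giving D##.

D##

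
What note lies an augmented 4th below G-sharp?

D

G down a perfect fourth is D, so the target letter is D.
From G#, an augmented fourth is 6 semitones down: D.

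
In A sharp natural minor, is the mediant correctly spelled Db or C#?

C#

Each scale degree takes a distinct letter name. Degree 3 of a scale on A must use the letter C.
C# and Db are enharmonically the same pitch, but only C# uses the letter C, so it is the correct spelling here.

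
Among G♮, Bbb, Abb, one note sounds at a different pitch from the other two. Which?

Bbb

In 12-tone equal temperament, enharmonic equivalents share a pitch class. G is pitch class 7; Bbb is pitch class 9; Abb is pitch class 7.
G and Abb share pitch class 7, while Bbb is pitch class 9.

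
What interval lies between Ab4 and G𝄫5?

diminished seventh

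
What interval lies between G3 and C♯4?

augmented fourth

Counting letters G–A–B–C gives a fourth.
G→C# = 6 semitones, 1 wider than the perfect fourth (5), so augmented.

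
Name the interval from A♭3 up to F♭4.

Counting letters A–B–C–D–E–F gives a sixth.
Ab→Fb = 8 semitones, 1 narrower than the major sixth (9), so minor.

minor sixth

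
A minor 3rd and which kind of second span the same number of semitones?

A minor third spans 3 semitones.
A second spanning 3 semitones is augmented (the major second is 2).

augmented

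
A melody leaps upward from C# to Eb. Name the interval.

diminished third

Counting letters C–D–E gives a third.
C#→Eb = 2 semitones, 2 narrower than the major third (4), so diminished.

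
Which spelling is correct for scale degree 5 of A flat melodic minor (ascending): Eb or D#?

Each scale degree takes a distinct letter name. Degree 5 of a scale on A must use the letter E.
Eb and D# are enharmonically the same pitch, but only Eb uses the letter E, so it is the correct spelling here.

Eb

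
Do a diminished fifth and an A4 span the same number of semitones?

Yes

A diminished fifth spans 6 semitones; an augmented fourth spans 6.
They are enharmonically equivalent.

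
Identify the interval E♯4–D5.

diminished seventh

Counting letters E–F–G–A–B–C–D gives a seventh.
E#→D = 9 semitones, 2 narrower than the major seventh (11), so diminished.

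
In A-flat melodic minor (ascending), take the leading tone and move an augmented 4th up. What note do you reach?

The leading tone of Ab melodic minor (ascending) is G.
An augmented fourth (6 semitones) above G lands on the letter C, giving C#.

C#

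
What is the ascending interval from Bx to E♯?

diminished fourth

The letter names run B→E, a span of 3 letter steps, so the interval is some kind of fourth.
B## to E# is 4 semitones. A perfect fourth is 5, so 4 makes it diminished.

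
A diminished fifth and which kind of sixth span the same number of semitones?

doubly diminished

A diminished fifth spans 6 semitones.
A sixth spanning 6 semitones is doubly diminished (the major sixth is 9).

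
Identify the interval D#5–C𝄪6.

Counting letters D–E–F–G–A–B–C gives a seventh.
D#→C## = 11 semitones, exactly the major seventh.

major seventh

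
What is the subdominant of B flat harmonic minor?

Eb

The Bb harmonic minor scale runs Bb C Db Eb F Gb A.
Degree 4 is Eb.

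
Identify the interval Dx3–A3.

doubly diminished fifth

The letter names run D→A, a span of 4 letter steps, so the interval is some kind of fifth.
D## to A is 5 semitones. A perfect fifth is 7, so 5 makes it doubly diminished.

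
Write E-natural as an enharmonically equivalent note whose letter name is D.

D##

Plain D sits 2 semitones below E, so on the letter D the same pitch needs a double sharp: D##.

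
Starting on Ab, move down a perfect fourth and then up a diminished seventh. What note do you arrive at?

A perfect fourth down from Ab is Eb (letter E, 5 semitones down).
A diminished seventh up from Eb is Dbb (letter D, 9 semitones up).

Dbb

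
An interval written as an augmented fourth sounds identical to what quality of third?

doubly augmented

An augmented fourth spans 6 semitones.
A third spanning 6 semitones is doubly augmented (the major third is 4).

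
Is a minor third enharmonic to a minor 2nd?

No

A minor third spans 3 semitones; a minor second spans 1.
The spans differ, so they are not enharmonic equivalents.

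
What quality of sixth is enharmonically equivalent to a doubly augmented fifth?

A doubly augmented fifth spans 9 semitones.
A sixth spanning 9 semitones is major (the major sixth is 9).

major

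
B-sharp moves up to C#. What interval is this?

minor second

The letter names run B→C, a span of 1 letter step, so the interval is some kind of second.
B# to C# is 1 semitone. A major second is 2, so 1 makes it minor.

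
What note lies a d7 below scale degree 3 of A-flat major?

Scale degree 3 of Ab major is C.
A diminished seventh (9 semitones) below C lands on the letter D, giving D#.

D#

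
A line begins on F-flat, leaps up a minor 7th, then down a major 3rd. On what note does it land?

A minor seventh up from Fb is Ebb (letter E, 10 semitones up).
A major third down from Ebb is Cbb (letter C, 4 semitones down).

Cbb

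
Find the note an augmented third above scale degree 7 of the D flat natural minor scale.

Scale degree 7 of Db natural minor is Cb.
An augmented third (5 semitones) above Cb lands on the letter E, giving E.

E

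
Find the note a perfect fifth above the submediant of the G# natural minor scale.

B

The submediant of G# natural minor is E.
A perfect fifth (7 semitones) above E lands on the letter B, giving B.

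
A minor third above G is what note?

G up a major third is B, so the target letter is B.
From G, a minor third is 3 semitones up: Bb.

Bb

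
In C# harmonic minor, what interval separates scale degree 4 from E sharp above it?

major seventh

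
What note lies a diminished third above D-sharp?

D up a major third is F#, so the target letter is F.
From D#, a diminished third is 2 semitones up: F.

F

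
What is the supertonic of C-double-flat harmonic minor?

Dbb

Degree 2 takes the letter 1 step above C, which is D.
In harmonic minor, degree 2 sits 2 semitones above the tonic. Cbb + 2 semitones is pitch class 0, spelled on D as Dbb.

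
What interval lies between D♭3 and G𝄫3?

diminished fourth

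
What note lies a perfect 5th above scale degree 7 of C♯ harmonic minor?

F##

Scale degree 7 of C# harmonic minor is B#.
A perfect fifth (7 semitones) above B# lands on the letter F, giving F##.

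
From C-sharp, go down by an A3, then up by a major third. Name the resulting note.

C

An augmented third down from C# is Ab (letter A, 5 semitones down).
A major third up from Ab is C (letter C, 4 semitones up).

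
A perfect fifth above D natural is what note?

A fifth above D lands on the letter A.
A perfect fifth spans 7 semitones, so D moves to pitch class 9. On the letter A that is A.

A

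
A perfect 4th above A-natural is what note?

A up a perfect fourth is D, so the target letter is D.
From A, a perfect fourth is 5 semitones up: D.

D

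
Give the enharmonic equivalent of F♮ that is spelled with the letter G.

Gbb

F is pitch class 5. The letter G alone is pitch class 7.
To reach pitch class 5 from G requires an offset of -2 semitones, i.e. double flat: Gbb.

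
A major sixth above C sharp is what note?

A#

C up a major sixth is A, so the target letter is A.
From C#, a major sixth is 9 semitones up: A#.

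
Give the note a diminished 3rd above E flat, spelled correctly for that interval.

Gbb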